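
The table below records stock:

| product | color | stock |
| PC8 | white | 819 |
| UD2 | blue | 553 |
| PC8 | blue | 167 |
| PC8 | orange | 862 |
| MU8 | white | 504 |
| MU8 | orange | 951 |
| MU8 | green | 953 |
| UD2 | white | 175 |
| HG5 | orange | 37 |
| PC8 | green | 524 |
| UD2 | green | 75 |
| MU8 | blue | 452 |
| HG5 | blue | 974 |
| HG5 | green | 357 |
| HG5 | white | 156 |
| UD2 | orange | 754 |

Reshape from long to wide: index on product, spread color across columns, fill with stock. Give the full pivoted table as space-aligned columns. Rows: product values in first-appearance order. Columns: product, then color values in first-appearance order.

product  white  blue  orange  green
PC8      819    167   862     524  
UD2      175    553   754     75   
MU8      504    452   951     953  
HG5      156    974   37      357  

Columns: product plus the 4 distinct color values (white, blue, orange, green).
For example, row PC8 column white takes stock=819 from the long row (PC8, white).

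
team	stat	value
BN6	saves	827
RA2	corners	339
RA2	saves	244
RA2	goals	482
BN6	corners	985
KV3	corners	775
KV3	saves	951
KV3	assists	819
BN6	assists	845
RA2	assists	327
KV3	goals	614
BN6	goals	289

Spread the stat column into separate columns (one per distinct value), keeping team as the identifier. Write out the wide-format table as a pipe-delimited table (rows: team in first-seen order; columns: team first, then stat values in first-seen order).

| team | saves | corners | goals | assists |
| BN6 | 827 | 985 | 289 | 845 |
| RA2 | 244 | 339 | 482 | 327 |
| KV3 | 951 | 775 | 614 | 819 |

Columns: team plus the 4 distinct stat values (saves, corners, goals, assists).
For example, row BN6 column saves takes value=827 from the long row (BN6, saves).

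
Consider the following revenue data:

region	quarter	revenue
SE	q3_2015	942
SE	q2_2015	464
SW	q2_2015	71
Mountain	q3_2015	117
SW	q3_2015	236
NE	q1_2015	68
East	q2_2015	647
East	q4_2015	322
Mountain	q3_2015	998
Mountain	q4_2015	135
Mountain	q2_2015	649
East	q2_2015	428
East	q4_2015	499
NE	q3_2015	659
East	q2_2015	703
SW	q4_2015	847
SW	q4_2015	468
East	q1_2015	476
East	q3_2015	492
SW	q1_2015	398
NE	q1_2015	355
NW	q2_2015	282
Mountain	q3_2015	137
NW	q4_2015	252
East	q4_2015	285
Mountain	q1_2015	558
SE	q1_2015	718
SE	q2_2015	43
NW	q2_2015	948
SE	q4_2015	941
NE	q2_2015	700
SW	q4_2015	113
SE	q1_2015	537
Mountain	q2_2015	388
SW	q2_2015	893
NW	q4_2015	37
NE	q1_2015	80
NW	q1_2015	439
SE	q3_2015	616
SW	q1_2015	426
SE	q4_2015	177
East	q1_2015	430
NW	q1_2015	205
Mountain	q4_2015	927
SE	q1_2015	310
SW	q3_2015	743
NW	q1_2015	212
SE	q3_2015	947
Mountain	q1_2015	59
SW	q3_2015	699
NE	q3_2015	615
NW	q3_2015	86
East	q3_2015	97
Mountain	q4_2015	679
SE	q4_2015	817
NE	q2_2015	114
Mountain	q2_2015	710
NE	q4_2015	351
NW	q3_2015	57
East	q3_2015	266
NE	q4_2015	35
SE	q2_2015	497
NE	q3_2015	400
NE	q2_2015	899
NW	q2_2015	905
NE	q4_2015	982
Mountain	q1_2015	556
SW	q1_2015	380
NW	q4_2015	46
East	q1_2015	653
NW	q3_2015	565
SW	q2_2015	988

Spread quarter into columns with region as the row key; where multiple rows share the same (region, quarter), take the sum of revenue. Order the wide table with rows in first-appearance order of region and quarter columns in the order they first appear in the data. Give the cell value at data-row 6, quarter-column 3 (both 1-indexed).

856

With rows in first-appearance order of region, row 6 is region=NW. quarter columns in first-appearance order: q3_2015, q2_2015, q1_2015, q4_2015; column 3 is q1_2015.
Long rows with region=NW, quarter=q1_2015: 439 + 205 + 212 = 856.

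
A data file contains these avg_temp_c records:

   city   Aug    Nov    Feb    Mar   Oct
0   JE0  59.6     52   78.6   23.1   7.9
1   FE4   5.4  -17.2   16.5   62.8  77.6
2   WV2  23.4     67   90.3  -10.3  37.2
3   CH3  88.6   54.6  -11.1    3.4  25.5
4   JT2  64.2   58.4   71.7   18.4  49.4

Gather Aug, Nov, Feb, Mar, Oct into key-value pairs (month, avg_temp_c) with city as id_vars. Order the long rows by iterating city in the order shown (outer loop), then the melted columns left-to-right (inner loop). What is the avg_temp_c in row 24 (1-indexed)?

25 rows total (5 × 5). Row 24: index ⌊(24-1)/5⌋ = 4 into city → JT2; (24-1) mod 5 = 3 into the melted columns → Mar.
So row 24 is (JT2, Mar, 18.4); avg_temp_c = 18.4.

18.4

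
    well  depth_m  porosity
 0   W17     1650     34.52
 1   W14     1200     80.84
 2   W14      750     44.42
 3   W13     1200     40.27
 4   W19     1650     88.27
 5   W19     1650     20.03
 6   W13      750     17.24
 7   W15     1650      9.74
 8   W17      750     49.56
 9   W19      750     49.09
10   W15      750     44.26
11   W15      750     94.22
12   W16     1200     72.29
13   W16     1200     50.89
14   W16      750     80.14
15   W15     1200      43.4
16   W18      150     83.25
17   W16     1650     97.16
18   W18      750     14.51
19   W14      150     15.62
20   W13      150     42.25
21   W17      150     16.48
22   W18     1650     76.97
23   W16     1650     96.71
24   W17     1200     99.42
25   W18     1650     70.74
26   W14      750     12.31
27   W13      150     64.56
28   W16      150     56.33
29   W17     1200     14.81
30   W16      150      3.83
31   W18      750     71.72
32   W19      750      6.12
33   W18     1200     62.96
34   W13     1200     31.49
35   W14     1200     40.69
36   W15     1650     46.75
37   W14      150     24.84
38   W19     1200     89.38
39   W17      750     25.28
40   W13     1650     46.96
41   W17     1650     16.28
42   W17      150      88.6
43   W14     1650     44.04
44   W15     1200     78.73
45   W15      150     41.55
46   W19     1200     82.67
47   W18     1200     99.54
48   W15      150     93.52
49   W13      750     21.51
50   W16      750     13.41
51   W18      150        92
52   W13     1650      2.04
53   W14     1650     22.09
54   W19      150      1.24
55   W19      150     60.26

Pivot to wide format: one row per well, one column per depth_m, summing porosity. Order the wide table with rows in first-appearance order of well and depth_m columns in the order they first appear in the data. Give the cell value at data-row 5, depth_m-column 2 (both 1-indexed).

122.13

With rows in first-appearance order of well, row 5 is well=W15. depth_m columns in first-appearance order: 1650, 1200, 750, 150; column 2 is 1200.
Long rows with well=W15, depth_m=1200: 43.4 + 78.73 = 122.13.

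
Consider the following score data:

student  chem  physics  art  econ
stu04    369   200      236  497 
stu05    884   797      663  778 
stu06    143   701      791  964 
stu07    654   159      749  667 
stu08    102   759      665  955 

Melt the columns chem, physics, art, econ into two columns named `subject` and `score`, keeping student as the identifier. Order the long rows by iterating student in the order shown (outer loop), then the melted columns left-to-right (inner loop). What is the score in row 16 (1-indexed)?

20 rows total (5 × 4). Row 16: index ⌊(16-1)/4⌋ = 3 into student → stu07; (16-1) mod 4 = 3 into the melted columns → econ.
So row 16 is (stu07, econ, 667); score = 667.

667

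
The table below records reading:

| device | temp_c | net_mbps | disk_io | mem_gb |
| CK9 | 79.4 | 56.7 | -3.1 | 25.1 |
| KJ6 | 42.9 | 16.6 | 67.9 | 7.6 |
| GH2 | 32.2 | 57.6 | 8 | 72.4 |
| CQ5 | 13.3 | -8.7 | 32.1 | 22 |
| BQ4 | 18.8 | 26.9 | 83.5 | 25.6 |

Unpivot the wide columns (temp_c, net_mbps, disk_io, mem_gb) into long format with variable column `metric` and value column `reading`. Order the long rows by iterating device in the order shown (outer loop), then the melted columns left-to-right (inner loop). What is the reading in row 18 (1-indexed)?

26.9

20 rows total (5 × 4). Row 18: index ⌊(18-1)/4⌋ = 4 into device → BQ4; (18-1) mod 4 = 1 into the melted columns → net_mbps.
So row 18 is (BQ4, net_mbps, 26.9); reading = 26.9.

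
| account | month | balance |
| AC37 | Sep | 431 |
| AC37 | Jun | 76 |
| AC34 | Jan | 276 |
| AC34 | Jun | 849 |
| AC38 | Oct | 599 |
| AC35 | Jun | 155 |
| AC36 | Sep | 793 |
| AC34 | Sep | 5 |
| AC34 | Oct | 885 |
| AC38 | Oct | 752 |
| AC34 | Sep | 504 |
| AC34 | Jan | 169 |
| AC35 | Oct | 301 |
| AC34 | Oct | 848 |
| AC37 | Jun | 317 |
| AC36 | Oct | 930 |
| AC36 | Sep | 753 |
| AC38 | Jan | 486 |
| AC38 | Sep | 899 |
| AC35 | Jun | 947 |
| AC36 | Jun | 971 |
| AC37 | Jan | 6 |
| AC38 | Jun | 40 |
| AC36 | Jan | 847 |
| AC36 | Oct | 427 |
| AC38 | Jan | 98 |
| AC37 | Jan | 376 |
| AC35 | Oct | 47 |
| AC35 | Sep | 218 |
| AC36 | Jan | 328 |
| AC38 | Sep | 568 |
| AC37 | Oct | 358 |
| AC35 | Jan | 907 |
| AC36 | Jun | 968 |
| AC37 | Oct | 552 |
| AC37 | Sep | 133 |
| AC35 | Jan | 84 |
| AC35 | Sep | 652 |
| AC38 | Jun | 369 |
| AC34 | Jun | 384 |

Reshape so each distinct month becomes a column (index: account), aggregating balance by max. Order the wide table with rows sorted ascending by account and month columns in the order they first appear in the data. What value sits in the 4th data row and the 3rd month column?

With rows sorted ascending by account, row 4 is account=AC37. month columns in first-appearance order: Sep, Jun, Jan, Oct; column 3 is Jan.
Long rows with account=AC37, month=Jan: max(6, 376) = 376.

376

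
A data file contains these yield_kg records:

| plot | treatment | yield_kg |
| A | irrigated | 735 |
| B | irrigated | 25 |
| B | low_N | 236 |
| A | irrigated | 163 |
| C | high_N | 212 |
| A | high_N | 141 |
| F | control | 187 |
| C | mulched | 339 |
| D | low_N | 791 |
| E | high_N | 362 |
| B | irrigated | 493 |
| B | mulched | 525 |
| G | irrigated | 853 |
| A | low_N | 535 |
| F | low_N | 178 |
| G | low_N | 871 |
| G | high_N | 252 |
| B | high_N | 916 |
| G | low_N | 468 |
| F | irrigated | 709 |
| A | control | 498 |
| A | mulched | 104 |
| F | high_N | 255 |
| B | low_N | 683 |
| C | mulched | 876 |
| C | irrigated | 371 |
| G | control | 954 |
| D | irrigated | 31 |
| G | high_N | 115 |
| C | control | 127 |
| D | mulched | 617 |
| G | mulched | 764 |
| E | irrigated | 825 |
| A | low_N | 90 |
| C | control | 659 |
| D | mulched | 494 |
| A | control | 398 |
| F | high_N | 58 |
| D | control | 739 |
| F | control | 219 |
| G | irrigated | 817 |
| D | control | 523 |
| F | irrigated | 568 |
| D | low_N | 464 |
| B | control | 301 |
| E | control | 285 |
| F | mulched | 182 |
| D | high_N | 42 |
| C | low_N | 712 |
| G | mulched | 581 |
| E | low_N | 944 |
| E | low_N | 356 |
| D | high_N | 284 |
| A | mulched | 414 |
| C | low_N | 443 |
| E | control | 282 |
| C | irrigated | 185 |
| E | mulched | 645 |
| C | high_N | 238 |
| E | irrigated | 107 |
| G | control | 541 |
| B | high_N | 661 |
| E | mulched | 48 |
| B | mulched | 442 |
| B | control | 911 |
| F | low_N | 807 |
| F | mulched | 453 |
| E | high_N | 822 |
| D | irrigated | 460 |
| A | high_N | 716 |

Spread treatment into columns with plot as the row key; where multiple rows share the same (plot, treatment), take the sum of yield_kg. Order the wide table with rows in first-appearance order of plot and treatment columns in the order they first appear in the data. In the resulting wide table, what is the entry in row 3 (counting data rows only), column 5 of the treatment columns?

1215

With rows in first-appearance order of plot, row 3 is plot=C. treatment columns in first-appearance order: irrigated, low_N, high_N, control, mulched; column 5 is mulched.
Long rows with plot=C, treatment=mulched: 339 + 876 = 1215.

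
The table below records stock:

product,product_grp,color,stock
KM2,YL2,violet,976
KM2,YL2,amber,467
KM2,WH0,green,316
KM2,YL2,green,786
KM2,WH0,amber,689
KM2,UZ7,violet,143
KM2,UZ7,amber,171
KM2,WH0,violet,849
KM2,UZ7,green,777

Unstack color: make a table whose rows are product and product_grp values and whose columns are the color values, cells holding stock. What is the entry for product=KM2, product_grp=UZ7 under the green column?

Wide layout: rows indexed by product and product_grp, columns are the 3 distinct color values (violet, amber, green).
Cell (product=KM2, product_grp=UZ7, color=green) draws from the long row where product=KM2, product_grp=UZ7 and color=green, which has stock=777.

777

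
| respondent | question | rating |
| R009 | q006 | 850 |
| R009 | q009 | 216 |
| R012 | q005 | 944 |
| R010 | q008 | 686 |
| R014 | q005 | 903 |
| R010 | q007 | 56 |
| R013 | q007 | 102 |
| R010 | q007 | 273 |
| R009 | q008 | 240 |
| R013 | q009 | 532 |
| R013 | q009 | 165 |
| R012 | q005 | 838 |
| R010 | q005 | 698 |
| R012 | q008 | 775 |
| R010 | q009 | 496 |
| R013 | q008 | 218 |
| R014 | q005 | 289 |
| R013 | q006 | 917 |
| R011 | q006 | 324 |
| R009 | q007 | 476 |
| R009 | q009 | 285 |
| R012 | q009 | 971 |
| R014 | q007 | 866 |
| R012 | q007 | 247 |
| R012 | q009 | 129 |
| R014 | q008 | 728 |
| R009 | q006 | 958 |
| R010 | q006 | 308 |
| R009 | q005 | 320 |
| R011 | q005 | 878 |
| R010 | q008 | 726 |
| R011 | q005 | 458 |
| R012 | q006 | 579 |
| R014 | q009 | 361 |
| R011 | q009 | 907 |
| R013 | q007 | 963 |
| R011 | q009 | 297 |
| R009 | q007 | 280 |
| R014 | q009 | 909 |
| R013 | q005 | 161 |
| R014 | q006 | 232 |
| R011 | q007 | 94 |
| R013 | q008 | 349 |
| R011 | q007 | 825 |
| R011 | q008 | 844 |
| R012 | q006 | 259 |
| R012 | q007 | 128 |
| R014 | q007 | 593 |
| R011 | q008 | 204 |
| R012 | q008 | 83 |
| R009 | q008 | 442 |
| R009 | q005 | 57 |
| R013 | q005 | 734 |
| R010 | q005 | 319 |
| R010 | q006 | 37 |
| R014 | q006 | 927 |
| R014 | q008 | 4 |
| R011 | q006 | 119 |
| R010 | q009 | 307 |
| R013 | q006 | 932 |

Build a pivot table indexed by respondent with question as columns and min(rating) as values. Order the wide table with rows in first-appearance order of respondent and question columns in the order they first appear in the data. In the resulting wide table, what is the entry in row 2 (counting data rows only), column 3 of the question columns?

838

With rows in first-appearance order of respondent, row 2 is respondent=R012. question columns in first-appearance order: q006, q009, q005, q008, q007; column 3 is q005.
Long rows with respondent=R012, question=q005: min(944, 838) = 838.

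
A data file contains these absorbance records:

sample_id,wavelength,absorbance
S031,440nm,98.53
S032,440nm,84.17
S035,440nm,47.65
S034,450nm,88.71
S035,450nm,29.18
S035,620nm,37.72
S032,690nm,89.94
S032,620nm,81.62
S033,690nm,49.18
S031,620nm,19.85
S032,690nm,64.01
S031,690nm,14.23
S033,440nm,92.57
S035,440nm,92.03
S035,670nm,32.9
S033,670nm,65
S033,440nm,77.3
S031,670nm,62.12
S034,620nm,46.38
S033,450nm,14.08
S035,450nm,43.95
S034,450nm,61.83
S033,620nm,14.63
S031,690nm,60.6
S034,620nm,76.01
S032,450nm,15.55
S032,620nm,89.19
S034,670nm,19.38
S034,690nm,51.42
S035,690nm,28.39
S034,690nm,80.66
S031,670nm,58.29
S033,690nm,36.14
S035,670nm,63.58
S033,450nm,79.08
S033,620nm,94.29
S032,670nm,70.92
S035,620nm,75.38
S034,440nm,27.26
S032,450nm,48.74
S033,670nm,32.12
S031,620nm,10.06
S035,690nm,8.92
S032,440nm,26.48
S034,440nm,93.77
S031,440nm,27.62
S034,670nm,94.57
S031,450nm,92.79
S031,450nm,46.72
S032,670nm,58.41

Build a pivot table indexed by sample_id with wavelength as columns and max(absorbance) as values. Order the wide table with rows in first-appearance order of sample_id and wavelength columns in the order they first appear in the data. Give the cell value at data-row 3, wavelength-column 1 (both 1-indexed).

92.03

With rows in first-appearance order of sample_id, row 3 is sample_id=S035. wavelength columns in first-appearance order: 440nm, 450nm, 620nm, 690nm, 670nm; column 1 is 440nm.
Long rows with sample_id=S035, wavelength=440nm: max(47.65, 92.03) = 92.03.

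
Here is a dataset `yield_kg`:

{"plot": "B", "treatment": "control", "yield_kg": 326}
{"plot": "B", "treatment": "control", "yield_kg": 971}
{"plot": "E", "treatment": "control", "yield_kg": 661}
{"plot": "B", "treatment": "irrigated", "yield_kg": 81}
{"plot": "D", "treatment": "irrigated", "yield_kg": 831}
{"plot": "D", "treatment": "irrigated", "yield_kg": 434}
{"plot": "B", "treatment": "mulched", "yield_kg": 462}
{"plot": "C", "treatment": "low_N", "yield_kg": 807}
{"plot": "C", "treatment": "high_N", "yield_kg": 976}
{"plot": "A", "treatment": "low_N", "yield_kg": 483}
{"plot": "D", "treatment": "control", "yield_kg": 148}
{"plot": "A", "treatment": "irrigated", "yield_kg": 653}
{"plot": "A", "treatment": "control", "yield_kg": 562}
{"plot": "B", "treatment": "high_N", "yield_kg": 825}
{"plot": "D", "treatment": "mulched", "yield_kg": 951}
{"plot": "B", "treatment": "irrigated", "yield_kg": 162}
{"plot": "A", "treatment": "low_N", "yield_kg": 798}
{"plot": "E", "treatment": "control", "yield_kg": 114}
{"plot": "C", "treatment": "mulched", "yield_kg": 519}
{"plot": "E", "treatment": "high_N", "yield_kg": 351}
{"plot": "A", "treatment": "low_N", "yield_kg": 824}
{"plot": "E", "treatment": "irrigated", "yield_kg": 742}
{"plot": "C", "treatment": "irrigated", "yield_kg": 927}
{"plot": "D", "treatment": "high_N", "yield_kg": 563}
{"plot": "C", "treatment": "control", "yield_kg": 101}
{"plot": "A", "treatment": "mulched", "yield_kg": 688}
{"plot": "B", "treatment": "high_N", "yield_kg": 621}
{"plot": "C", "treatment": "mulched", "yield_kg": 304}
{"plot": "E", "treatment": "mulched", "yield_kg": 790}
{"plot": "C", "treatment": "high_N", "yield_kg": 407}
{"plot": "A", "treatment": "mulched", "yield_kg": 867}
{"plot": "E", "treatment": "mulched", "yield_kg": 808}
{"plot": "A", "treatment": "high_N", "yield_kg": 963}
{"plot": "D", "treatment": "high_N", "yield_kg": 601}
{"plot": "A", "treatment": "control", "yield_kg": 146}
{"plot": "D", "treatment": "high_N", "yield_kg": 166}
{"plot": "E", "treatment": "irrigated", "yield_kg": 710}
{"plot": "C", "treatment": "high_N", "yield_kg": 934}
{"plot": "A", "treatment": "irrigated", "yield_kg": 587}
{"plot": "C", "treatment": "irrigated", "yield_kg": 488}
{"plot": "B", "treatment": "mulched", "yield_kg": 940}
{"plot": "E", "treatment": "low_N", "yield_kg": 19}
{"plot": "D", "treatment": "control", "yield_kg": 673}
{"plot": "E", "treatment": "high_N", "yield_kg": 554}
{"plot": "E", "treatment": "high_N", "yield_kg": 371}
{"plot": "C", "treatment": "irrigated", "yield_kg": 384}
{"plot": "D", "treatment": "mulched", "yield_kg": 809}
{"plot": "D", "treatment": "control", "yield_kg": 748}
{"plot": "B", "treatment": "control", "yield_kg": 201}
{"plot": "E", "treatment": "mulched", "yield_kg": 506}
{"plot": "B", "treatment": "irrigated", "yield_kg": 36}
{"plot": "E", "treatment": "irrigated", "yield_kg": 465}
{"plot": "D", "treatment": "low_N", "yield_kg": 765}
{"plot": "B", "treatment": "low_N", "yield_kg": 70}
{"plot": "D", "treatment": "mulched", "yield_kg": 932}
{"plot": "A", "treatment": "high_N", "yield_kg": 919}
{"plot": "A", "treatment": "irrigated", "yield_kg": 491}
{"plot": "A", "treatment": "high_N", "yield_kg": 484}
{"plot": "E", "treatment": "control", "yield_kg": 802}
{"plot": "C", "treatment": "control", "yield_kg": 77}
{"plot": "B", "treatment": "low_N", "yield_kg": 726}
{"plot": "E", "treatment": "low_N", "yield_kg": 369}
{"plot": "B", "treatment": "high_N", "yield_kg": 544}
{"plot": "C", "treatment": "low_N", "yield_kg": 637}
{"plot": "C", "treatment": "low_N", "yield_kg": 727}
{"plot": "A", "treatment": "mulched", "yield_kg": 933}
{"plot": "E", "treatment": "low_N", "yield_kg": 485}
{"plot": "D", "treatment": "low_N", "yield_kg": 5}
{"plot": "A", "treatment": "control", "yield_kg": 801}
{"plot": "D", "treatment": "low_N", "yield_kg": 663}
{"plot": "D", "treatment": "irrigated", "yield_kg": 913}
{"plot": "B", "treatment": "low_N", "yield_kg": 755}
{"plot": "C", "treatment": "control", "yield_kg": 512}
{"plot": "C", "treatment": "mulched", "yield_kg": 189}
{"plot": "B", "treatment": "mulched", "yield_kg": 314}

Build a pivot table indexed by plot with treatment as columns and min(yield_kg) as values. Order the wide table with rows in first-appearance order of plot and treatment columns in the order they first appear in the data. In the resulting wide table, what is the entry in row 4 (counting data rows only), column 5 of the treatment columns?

407

With rows in first-appearance order of plot, row 4 is plot=C. treatment columns in first-appearance order: control, irrigated, mulched, low_N, high_N; column 5 is high_N.
Long rows with plot=C, treatment=high_N: min(976, 407, 934) = 407.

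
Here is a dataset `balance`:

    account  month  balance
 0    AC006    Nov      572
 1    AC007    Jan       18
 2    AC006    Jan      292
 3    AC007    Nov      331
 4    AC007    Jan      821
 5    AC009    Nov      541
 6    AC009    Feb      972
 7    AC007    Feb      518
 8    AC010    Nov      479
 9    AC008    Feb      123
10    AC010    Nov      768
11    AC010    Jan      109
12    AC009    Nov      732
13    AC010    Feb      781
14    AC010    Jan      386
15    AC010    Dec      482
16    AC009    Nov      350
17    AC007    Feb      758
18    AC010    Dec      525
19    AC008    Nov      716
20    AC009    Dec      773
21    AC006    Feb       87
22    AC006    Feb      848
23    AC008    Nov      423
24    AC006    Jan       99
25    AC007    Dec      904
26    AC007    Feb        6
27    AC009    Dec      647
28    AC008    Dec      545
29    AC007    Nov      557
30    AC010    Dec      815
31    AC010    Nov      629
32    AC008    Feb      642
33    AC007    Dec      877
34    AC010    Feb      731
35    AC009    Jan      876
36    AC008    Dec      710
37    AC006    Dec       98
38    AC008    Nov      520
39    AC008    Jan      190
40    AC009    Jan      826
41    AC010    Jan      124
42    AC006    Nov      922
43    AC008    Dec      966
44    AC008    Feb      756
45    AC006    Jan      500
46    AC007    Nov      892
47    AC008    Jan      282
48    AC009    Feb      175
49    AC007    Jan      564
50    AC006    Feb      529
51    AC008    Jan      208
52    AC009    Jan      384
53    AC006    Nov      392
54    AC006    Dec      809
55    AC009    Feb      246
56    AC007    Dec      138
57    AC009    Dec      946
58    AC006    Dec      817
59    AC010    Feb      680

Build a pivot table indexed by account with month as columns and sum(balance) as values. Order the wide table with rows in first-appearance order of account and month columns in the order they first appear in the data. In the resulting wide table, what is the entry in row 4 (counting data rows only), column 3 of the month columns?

2192

With rows in first-appearance order of account, row 4 is account=AC010. month columns in first-appearance order: Nov, Jan, Feb, Dec; column 3 is Feb.
Long rows with account=AC010, month=Feb: 781 + 731 + 680 = 2192.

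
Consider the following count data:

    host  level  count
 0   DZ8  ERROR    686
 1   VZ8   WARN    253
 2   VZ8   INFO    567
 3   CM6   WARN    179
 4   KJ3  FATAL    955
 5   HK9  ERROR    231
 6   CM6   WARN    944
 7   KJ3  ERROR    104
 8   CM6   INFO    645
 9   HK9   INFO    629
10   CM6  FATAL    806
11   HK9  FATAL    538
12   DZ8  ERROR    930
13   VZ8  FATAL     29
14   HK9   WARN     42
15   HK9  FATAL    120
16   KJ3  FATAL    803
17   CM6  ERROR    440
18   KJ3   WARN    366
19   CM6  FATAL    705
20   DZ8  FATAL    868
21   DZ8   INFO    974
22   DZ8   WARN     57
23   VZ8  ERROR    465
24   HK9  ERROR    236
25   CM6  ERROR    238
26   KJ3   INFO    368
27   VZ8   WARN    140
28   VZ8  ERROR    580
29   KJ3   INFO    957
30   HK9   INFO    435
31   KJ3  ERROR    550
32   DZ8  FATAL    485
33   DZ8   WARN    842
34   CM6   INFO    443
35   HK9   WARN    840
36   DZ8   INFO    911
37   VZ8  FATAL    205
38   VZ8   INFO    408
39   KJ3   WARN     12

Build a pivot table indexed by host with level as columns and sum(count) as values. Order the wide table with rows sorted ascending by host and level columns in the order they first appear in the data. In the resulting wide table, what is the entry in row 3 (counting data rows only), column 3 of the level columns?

1064

With rows sorted ascending by host, row 3 is host=HK9. level columns in first-appearance order: ERROR, WARN, INFO, FATAL; column 3 is INFO.
Long rows with host=HK9, level=INFO: 629 + 435 = 1064.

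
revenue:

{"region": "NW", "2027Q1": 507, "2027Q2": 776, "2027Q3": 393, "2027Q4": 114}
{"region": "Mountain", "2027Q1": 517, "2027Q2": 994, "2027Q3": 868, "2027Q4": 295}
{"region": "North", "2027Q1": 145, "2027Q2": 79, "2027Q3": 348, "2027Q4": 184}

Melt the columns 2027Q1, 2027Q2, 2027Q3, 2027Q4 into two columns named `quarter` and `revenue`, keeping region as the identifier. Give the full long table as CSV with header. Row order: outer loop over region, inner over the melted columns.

Each (region, column) pair becomes one row: 3 × 4 = 12 rows.
For example, (NW, 2027Q1) → revenue=507.

region,quarter,revenue
NW,2027Q1,507
NW,2027Q2,776
NW,2027Q3,393
NW,2027Q4,114
Mountain,2027Q1,517
Mountain,2027Q2,994
Mountain,2027Q3,868
Mountain,2027Q4,295
North,2027Q1,145
North,2027Q2,79
North,2027Q3,348
North,2027Q4,184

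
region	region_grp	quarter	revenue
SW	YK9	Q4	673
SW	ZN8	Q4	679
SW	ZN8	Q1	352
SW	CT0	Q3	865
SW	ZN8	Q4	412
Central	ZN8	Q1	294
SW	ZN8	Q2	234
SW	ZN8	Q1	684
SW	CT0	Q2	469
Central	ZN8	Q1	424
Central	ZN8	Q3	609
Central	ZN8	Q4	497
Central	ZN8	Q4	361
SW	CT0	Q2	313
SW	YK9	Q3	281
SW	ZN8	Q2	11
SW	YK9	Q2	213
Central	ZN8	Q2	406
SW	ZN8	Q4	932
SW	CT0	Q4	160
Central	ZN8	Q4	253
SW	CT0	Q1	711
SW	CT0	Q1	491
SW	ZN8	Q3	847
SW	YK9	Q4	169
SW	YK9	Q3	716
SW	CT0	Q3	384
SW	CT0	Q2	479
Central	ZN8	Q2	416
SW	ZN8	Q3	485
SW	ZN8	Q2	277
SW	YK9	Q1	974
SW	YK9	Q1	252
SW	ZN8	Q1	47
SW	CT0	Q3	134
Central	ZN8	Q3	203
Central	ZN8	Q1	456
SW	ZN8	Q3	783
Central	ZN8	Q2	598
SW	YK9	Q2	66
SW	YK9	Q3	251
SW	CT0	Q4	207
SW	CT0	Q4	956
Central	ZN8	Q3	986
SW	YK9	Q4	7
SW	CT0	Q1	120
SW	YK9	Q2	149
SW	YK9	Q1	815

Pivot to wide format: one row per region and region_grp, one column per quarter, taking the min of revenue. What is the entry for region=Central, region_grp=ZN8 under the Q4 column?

Rows with region=Central, region_grp=ZN8 and quarter=Q4: revenue values are 497, 361, 253.
min(497, 361, 253) = 253.

253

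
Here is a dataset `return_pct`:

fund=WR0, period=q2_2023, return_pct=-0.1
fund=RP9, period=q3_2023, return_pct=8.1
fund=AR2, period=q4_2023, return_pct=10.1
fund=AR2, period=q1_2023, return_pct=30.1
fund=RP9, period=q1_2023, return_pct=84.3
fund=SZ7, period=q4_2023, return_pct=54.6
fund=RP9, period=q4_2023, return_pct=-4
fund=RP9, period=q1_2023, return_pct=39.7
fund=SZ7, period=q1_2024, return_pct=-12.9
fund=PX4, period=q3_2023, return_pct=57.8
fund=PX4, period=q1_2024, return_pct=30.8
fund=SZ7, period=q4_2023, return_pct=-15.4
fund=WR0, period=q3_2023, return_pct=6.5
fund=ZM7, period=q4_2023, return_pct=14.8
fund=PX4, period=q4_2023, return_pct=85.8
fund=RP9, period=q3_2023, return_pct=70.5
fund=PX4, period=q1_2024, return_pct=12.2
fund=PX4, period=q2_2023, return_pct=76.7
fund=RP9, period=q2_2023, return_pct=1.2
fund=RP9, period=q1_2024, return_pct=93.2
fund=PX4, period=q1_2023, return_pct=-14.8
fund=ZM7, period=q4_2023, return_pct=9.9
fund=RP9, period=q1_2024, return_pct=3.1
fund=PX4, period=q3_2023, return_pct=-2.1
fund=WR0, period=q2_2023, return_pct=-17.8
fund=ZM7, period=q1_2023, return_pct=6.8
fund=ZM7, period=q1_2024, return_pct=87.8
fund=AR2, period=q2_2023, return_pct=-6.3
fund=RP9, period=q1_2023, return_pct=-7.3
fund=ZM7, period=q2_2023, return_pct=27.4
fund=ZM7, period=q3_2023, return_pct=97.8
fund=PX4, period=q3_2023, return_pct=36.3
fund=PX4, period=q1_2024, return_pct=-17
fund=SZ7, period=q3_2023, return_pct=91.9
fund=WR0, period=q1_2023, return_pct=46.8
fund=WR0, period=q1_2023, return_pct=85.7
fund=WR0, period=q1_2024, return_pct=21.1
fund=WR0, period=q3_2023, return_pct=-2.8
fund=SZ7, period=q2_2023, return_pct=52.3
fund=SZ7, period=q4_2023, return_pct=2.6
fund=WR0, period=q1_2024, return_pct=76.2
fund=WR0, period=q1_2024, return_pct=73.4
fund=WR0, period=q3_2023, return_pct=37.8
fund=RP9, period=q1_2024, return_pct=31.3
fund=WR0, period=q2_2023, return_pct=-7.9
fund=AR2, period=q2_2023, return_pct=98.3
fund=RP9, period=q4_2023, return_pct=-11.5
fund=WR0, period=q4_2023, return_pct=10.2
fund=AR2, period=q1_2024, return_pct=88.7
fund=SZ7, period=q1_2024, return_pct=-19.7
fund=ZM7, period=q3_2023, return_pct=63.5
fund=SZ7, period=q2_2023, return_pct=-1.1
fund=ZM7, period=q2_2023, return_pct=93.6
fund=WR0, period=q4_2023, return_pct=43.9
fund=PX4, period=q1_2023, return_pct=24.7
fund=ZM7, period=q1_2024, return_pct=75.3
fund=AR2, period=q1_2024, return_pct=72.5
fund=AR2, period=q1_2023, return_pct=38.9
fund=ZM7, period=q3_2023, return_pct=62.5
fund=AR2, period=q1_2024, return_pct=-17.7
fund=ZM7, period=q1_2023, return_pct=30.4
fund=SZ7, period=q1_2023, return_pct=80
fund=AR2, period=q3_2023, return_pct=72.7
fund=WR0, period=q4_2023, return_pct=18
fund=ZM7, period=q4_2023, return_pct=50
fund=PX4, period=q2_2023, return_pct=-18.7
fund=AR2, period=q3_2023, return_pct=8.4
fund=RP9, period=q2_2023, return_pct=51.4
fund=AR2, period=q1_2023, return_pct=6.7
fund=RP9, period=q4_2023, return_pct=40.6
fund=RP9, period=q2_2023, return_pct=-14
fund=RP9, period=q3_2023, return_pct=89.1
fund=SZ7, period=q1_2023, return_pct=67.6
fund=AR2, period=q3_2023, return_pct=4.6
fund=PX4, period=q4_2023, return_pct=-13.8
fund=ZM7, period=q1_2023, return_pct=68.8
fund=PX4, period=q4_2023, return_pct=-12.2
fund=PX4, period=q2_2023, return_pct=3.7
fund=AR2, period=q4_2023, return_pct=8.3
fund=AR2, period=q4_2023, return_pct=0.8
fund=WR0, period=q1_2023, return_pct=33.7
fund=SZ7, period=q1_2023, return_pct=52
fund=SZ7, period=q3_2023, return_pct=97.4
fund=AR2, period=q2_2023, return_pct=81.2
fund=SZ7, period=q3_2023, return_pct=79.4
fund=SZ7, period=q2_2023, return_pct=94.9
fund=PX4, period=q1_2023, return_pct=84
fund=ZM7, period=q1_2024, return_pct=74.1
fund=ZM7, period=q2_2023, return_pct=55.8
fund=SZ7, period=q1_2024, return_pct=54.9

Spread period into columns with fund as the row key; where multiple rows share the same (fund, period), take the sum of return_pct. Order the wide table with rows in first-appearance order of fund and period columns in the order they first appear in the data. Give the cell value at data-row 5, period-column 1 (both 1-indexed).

With rows in first-appearance order of fund, row 5 is fund=PX4. period columns in first-appearance order: q2_2023, q3_2023, q4_2023, q1_2023, q1_2024; column 1 is q2_2023.
Long rows with fund=PX4, period=q2_2023: 76.7 + -18.7 + 3.7 = 61.7.

61.7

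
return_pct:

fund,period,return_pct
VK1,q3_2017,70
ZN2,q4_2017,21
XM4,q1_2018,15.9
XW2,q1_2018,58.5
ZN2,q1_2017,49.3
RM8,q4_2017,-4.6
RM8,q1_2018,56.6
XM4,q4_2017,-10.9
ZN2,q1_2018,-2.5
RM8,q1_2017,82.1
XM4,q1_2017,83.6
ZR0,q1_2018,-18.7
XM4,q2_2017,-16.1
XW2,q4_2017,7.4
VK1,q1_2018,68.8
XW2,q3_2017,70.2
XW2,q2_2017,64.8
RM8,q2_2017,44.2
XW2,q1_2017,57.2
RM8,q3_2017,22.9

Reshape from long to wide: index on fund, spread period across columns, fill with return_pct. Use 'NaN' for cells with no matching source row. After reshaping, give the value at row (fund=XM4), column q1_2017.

The long row with fund=XM4, period=q1_2017 has return_pct=83.6.

83.6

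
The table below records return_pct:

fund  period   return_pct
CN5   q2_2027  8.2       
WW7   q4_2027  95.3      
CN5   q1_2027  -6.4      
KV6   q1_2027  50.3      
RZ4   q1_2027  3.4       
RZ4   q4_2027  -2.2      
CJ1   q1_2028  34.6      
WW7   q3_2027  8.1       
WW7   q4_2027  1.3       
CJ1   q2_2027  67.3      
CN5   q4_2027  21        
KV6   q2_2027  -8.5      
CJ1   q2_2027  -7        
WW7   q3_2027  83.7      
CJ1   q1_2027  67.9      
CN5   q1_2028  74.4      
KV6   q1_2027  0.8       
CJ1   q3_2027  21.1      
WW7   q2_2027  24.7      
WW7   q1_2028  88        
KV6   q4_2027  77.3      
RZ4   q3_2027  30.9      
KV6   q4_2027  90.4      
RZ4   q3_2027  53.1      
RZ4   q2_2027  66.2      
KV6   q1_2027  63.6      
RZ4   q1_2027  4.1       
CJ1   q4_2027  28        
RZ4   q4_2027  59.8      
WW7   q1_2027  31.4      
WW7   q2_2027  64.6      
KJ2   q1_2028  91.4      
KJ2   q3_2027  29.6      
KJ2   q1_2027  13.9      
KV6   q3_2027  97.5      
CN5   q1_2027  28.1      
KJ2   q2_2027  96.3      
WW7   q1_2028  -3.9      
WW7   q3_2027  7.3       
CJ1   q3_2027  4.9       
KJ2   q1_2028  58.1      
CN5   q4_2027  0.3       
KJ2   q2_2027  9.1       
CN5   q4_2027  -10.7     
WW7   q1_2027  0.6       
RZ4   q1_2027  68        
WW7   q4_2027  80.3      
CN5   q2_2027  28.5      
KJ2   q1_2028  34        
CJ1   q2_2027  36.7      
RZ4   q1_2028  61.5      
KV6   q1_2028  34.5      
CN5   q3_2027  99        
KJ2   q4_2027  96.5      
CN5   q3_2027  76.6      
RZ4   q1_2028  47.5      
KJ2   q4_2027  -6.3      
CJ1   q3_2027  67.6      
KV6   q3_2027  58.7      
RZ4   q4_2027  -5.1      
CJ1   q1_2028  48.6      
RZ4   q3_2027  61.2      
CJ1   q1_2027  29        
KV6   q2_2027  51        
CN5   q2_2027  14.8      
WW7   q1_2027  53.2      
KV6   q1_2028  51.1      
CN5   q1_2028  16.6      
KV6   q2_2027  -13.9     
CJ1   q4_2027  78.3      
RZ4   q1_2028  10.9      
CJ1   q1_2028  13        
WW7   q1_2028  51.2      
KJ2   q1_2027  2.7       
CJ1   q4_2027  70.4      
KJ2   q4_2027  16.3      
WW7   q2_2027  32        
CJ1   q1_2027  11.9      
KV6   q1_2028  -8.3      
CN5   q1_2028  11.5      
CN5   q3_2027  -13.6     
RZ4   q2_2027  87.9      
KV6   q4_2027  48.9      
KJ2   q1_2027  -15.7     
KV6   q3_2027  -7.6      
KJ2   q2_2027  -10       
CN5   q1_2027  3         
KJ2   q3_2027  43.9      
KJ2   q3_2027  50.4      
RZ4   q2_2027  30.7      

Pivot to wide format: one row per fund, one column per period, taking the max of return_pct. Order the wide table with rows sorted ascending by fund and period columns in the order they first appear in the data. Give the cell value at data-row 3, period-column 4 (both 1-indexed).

With rows sorted ascending by fund, row 3 is fund=KJ2. period columns in first-appearance order: q2_2027, q4_2027, q1_2027, q1_2028, q3_2027; column 4 is q1_2028.
Long rows with fund=KJ2, period=q1_2028: max(91.4, 58.1, 34) = 91.4.

91.4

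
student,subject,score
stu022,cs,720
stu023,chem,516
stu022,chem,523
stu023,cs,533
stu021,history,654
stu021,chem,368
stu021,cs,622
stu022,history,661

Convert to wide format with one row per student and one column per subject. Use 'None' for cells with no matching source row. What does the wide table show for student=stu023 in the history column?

None

No long-format row has student=stu023 and subject=history, so the cell is None.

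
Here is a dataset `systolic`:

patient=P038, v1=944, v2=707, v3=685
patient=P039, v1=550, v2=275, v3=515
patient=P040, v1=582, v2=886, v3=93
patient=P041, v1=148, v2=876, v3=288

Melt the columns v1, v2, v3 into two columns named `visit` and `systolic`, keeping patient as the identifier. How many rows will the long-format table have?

4 patient values × 3 melted columns = 12 rows.

12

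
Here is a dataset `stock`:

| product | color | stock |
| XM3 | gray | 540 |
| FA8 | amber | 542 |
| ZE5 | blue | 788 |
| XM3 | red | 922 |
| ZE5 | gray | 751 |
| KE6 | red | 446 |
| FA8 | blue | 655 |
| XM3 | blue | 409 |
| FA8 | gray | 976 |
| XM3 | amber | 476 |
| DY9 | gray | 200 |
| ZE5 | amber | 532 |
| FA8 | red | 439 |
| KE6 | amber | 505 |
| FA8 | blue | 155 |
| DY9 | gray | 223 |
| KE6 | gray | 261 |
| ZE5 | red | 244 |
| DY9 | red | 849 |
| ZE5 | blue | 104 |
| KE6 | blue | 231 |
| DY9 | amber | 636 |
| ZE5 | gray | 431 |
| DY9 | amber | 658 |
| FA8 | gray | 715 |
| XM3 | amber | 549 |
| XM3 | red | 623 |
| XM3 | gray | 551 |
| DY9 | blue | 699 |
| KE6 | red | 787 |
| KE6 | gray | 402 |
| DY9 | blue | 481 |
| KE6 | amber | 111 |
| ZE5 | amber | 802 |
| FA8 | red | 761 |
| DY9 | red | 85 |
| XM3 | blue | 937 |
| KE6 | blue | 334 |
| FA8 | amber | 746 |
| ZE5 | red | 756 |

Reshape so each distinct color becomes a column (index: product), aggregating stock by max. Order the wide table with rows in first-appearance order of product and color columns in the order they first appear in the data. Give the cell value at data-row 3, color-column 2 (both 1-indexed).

With rows in first-appearance order of product, row 3 is product=ZE5. color columns in first-appearance order: gray, amber, blue, red; column 2 is amber.
Long rows with product=ZE5, color=amber: max(532, 802) = 802.

802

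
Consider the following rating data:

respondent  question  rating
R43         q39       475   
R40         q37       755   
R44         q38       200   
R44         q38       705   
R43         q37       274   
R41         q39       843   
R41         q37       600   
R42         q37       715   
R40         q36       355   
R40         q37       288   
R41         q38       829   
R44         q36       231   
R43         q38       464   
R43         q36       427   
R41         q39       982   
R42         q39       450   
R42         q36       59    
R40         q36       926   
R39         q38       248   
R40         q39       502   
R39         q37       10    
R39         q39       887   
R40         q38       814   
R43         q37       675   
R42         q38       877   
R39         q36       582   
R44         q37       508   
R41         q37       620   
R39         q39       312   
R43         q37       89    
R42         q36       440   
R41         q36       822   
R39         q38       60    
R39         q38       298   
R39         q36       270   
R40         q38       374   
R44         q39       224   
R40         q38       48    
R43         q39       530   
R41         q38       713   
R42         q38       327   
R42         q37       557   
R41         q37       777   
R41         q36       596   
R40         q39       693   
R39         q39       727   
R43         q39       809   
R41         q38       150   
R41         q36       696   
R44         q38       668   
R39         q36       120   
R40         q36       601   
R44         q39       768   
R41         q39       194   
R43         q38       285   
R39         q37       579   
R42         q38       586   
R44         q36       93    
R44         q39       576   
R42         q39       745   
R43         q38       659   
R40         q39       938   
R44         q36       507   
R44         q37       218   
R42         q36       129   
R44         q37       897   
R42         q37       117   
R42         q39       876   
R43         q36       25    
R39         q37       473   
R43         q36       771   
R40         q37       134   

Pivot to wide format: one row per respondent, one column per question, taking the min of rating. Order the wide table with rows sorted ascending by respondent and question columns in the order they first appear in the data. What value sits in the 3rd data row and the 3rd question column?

150

With rows sorted ascending by respondent, row 3 is respondent=R41. question columns in first-appearance order: q39, q37, q38, q36; column 3 is q38.
Long rows with respondent=R41, question=q38: min(829, 713, 150) = 150.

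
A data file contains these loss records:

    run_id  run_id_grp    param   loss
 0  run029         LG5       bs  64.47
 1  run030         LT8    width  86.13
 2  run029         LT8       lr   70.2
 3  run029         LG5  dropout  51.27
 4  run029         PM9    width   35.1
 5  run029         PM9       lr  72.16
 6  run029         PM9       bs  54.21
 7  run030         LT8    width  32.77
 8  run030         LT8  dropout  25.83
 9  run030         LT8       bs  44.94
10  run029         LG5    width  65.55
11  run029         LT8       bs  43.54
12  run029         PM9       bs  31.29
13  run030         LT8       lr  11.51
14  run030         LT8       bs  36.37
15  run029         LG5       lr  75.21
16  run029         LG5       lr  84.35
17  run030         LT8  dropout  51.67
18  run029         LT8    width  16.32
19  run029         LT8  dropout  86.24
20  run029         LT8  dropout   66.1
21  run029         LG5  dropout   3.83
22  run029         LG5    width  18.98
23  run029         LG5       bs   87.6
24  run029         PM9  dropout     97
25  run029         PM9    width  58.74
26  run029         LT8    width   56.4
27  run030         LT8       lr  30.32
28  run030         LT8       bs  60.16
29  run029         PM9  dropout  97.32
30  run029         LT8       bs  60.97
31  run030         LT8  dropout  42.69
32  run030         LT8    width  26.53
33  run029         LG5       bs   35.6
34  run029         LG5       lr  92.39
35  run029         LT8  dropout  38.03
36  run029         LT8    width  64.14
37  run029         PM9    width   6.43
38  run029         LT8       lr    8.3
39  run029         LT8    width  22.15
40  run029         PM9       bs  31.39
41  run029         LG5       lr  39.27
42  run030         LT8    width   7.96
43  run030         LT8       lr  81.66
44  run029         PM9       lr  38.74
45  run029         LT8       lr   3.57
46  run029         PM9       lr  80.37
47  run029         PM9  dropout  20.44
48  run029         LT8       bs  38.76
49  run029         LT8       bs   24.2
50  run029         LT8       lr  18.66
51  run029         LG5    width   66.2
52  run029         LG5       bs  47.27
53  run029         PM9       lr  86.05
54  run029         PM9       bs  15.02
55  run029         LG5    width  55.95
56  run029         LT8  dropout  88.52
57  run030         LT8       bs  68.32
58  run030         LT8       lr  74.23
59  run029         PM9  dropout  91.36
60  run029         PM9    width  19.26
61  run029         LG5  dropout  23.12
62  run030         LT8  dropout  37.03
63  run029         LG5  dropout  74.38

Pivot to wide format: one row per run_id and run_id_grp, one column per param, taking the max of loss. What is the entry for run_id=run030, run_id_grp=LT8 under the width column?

Rows with run_id=run030, run_id_grp=LT8 and param=width: loss values are 86.13, 32.77, 26.53, 7.96.
max(86.13, 32.77, 26.53, 7.96) = 86.13.

86.13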